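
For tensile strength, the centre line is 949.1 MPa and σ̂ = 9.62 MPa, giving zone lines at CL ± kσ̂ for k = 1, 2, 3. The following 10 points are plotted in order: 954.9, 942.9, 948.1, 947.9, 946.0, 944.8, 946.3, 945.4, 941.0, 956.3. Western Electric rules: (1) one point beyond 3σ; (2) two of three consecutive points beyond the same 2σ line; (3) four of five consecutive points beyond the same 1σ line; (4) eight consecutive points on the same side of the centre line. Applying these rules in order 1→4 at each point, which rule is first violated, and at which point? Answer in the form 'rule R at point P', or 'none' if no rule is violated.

Zone of each point (C = within 1σ̂, B = 1σ̂–2σ̂, A = 2σ̂–3σ̂, * = beyond 3σ̂; sign = side of CL): 1:+C, 2:-C, 3:-C, 4:-C, 5:-C, 6:-C, 7:-C, 8:-C, 9:-C, 10:+C
Rule 4 (eight consecutive points on the same side of the centre line) is satisfied at point 9.

rule 4 at point 9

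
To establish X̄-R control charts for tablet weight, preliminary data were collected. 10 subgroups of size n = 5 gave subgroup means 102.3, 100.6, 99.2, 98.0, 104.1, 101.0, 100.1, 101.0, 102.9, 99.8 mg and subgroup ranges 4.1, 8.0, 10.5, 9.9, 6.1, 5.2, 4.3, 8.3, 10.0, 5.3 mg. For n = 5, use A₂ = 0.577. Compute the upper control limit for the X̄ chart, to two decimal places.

X̄̄ = (102.3 + 100.6 + 99.2 + 98.0 + 104.1 + 101.0 + 100.1 + 101.0 + 102.9 + 99.8) / 10 = 1009.0000 / 10 = 100.9000
R̄ = (4.1 + 8.0 + 10.5 + 9.9 + 6.1 + 5.2 + 4.3 + 8.3 + 10.0 + 5.3) / 10 = 71.7000 / 10 = 7.1700
UCL = X̄̄ + A₂·R̄ = 100.9000 + 0.577 × 7.1700 = 105.0371

105.04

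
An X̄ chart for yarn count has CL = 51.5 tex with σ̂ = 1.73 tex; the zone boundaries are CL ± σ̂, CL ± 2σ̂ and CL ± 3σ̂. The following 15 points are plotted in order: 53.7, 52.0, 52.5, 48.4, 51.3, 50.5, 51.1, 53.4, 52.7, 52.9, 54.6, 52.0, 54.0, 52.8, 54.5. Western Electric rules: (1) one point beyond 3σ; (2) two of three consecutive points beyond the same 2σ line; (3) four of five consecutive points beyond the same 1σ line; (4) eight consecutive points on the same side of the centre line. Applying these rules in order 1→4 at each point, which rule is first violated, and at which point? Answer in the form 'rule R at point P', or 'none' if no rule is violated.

rule 4 at point 15

Zone of each point (C = within 1σ̂, B = 1σ̂–2σ̂, A = 2σ̂–3σ̂, * = beyond 3σ̂; sign = side of CL): 1:+B, 2:+C, 3:+C, 4:-B, 5:-C, 6:-C, 7:-C, 8:+B, 9:+C, 10:+C, 11:+B, 12:+C, 13:+B, 14:+C, 15:+B
Rule 4 (eight consecutive points on the same side of the centre line) is satisfied at point 15.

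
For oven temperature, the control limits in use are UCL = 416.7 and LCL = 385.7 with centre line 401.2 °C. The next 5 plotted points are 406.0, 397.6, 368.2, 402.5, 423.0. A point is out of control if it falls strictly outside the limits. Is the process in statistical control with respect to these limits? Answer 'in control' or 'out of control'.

Compare each point to [385.7, 416.7]: sample 3 = 368.2 < LCL; sample 5 = 423.0 > UCL.

out of control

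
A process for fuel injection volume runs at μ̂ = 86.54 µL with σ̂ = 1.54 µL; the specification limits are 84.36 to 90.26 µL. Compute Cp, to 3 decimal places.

Cp = (USL − LSL) / (6σ̂) = (90.26 − 84.36) / (6 × 1.54) = 5.9000 / 9.2400 = 0.6385

0.639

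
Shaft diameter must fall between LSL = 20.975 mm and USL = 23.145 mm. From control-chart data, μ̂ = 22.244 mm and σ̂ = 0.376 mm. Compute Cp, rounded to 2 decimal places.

0.96

Cp = (USL − LSL) / (6σ̂) = (23.145 − 20.975) / (6 × 0.376) = 2.1700 / 2.2560 = 0.9619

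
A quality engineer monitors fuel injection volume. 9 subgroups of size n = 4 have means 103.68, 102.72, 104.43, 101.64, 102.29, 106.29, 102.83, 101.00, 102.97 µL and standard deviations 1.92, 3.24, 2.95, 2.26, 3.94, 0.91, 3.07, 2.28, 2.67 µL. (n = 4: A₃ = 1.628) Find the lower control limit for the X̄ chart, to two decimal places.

X̄̄ = (103.68 + 102.72 + 104.43 + 101.64 + 102.29 + 106.29 + 102.83 + 101.00 + 102.97) / 9 = 103.0944
s̄ = (1.92 + 3.24 + 2.95 + 2.26 + 3.94 + 0.91 + 3.07 + 2.28 + 2.67) / 9 = 2.5822
LCL = X̄̄ − A₃·s̄ = 103.0944 − 1.628 × 2.5822 = 98.8906

98.89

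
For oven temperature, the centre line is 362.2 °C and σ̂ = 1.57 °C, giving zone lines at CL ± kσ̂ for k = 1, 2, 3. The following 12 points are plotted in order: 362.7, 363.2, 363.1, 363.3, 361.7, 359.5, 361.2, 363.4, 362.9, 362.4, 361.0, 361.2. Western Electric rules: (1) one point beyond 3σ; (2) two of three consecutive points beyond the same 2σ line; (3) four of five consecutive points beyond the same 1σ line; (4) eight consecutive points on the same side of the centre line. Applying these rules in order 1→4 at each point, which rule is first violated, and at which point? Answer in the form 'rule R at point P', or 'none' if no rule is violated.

none

Zone of each point (C = within 1σ̂, B = 1σ̂–2σ̂, A = 2σ̂–3σ̂, * = beyond 3σ̂; sign = side of CL): 1:+C, 2:+C, 3:+C, 4:+C, 5:-C, 6:-B, 7:-C, 8:+C, 9:+C, 10:+C, 11:-C, 12:-C
No rule fires across all 12 points.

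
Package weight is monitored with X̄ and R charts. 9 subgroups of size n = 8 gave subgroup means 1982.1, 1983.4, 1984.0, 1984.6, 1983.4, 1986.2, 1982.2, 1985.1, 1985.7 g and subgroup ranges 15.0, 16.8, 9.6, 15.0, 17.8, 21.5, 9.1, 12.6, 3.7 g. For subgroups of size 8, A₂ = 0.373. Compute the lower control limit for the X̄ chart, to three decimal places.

X̄̄ = (1982.1 + 1983.4 + 1984.0 + 1984.6 + 1983.4 + 1986.2 + 1982.2 + 1985.1 + 1985.7) / 9 = 17856.7000 / 9 = 1984.0778
R̄ = (15.0 + 16.8 + 9.6 + 15.0 + 17.8 + 21.5 + 9.1 + 12.6 + 3.7) / 9 = 121.1000 / 9 = 13.4556
LCL = X̄̄ − A₂·R̄ = 1984.0778 − 0.373 × 13.4556 = 1979.0589

1979.059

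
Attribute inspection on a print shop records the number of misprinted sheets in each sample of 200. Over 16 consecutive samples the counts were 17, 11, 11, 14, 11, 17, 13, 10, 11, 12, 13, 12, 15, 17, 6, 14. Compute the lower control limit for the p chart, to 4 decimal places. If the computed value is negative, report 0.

0.0119

p̄ = Σdᵢ / (k·n) = 204 / (16 × 200) = 0.06375
LCL = p̄ − 3·√(p̄(1−p̄)/n) = 0.06375 − 3 × 0.01728 = 0.01192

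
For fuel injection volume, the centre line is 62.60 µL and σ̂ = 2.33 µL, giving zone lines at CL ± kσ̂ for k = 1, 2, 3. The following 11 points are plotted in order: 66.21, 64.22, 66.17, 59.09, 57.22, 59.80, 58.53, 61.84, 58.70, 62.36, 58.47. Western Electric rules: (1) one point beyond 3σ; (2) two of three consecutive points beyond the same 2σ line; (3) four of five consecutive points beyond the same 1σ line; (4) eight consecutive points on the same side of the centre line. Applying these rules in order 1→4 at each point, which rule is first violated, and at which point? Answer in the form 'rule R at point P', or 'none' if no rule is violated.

Zone of each point (C = within 1σ̂, B = 1σ̂–2σ̂, A = 2σ̂–3σ̂, * = beyond 3σ̂; sign = side of CL): 1:+B, 2:+C, 3:+B, 4:-B, 5:-A, 6:-B, 7:-B, 8:-C, 9:-B, 10:-C, 11:-B
Rule 3 (four of five consecutive points beyond the same 1σ limit) is satisfied at point 7.

rule 3 at point 7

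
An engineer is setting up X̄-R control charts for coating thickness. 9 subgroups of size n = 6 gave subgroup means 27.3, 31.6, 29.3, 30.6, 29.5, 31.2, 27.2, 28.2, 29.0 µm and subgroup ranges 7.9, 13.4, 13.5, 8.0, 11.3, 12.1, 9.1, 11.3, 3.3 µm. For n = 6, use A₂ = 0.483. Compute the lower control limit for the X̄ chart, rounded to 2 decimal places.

24.50

X̄̄ = (27.3 + 31.6 + 29.3 + 30.6 + 29.5 + 31.2 + 27.2 + 28.2 + 29.0) / 9 = 263.9000 / 9 = 29.3222
R̄ = (7.9 + 13.4 + 13.5 + 8.0 + 11.3 + 12.1 + 9.1 + 11.3 + 3.3) / 9 = 89.9000 / 9 = 9.9889
LCL = X̄̄ − A₂·R̄ = 29.3222 − 0.483 × 9.9889 = 24.4976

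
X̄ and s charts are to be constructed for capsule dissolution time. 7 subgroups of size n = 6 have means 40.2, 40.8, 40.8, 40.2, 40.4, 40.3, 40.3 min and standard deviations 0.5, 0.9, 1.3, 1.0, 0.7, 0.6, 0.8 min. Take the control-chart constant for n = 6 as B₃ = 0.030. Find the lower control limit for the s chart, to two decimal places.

0.02

s̄ = (0.5 + 0.9 + 1.3 + 1.0 + 0.7 + 0.6 + 0.8) / 7 = 0.8286
LCL_s = B₃·s̄ = 0.030 × 0.8286 = 0.0249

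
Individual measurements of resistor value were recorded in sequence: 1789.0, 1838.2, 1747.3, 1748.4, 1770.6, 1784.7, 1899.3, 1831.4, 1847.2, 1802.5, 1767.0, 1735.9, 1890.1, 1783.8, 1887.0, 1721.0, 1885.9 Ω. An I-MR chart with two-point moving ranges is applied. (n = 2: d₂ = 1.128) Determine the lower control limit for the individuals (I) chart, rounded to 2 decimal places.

1611.18

X̄ = (1789.0 + 1838.2 + 1747.3 + 1748.4 + 1770.6 + 1784.7 + 1899.3 + 1831.4 + 1847.2 + 1802.5 + 1767.0 + 1735.9 + 1890.1 + 1783.8 + 1887.0 + 1721.0 + 1885.9) / 17 = 1807.6059
Moving ranges: 49.2, 90.9, 1.1, 22.2, 14.1, 114.6, 67.9, 15.8, 44.7, 35.5, 31.1, 154.2, 106.3, 103.2, 166.0, 164.9; M̄R̄ = 1181.7000 / 16 = 73.8563
LCL = X̄ − 3·M̄R̄/d₂ = 1807.6059 − 3 × 73.8563 / 1.128 = 1611.1797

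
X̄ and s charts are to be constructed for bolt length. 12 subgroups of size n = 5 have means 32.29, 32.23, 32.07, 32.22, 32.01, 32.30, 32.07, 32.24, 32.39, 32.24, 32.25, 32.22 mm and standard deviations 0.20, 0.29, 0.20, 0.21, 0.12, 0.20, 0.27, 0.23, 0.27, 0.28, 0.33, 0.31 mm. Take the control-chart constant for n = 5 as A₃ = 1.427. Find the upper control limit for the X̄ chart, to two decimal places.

32.56

X̄̄ = (32.29 + 32.23 + 32.07 + 32.22 + 32.01 + 32.30 + 32.07 + 32.24 + 32.39 + 32.24 + 32.25 + 32.22) / 12 = 32.2108
s̄ = (0.20 + 0.29 + 0.20 + 0.21 + 0.12 + 0.20 + 0.27 + 0.23 + 0.27 + 0.28 + 0.33 + 0.31) / 12 = 0.2425
UCL = X̄̄ + A₃·s̄ = 32.2108 + 1.427 × 0.2425 = 32.5569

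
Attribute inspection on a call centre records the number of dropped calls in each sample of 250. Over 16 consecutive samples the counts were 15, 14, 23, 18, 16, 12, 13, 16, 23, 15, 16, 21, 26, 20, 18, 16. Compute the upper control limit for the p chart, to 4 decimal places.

0.1191

p̄ = Σdᵢ / (k·n) = 282 / (16 × 250) = 0.07050
UCL = p̄ + 3·√(p̄(1−p̄)/n) = 0.07050 + 3 × √(0.07050×0.92950/250) = 0.07050 + 3 × 0.01619 = 0.11907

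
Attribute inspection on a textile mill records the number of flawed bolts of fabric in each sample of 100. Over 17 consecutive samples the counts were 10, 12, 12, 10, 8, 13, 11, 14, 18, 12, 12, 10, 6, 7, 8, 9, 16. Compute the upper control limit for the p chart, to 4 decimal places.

0.2047

p̄ = Σdᵢ / (k·n) = 188 / (17 × 100) = 0.11059
UCL = p̄ + 3·√(p̄(1−p̄)/n) = 0.11059 + 3 × √(0.11059×0.88941/100) = 0.11059 + 3 × 0.03136 = 0.20467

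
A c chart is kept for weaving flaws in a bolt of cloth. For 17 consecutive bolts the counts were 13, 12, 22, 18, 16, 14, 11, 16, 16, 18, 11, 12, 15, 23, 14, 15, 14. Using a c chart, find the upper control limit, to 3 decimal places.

27.026

c̄ = (13 + 12 + 22 + 18 + 16 + 14 + 11 + 16 + 16 + 18 + 11 + 12 + 15 + 23 + 14 + 15 + 14) / 17 = 260 / 17 = 15.2941
UCL = c̄ + 3√c̄ = 15.2941 + 3 × √15.2941 = 15.2941 + 3 × 3.9108 = 27.0264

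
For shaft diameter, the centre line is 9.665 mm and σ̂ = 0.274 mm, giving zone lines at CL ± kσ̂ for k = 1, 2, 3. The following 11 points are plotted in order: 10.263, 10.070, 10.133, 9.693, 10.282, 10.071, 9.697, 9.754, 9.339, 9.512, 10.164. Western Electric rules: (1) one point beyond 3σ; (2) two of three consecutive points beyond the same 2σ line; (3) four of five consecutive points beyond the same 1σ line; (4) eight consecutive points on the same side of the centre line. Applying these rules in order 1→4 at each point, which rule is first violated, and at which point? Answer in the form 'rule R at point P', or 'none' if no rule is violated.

Zone of each point (C = within 1σ̂, B = 1σ̂–2σ̂, A = 2σ̂–3σ̂, * = beyond 3σ̂; sign = side of CL): 1:+A, 2:+B, 3:+B, 4:+C, 5:+A, 6:+B, 7:+C, 8:+C, 9:-B, 10:-C, 11:+B
Rule 3 (four of five consecutive points beyond the same 1σ limit) is satisfied at point 5.

rule 3 at point 5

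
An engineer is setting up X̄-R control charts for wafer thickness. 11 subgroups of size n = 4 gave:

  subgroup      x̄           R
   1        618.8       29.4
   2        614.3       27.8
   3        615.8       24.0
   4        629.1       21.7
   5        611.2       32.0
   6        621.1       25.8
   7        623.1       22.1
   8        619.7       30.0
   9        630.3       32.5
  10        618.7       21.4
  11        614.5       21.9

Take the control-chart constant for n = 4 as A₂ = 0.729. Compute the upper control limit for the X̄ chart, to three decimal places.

X̄̄ = (618.8 + 614.3 + 615.8 + 629.1 + 611.2 + 621.1 + 623.1 + 619.7 + 630.3 + 618.7 + 614.5) / 11 = 6816.6000 / 11 = 619.6909
R̄ = (29.4 + 27.8 + 24.0 + 21.7 + 32.0 + 25.8 + 22.1 + 30.0 + 32.5 + 21.4 + 21.9) / 11 = 288.6000 / 11 = 26.2364
UCL = X̄̄ + A₂·R̄ = 619.6909 + 0.729 × 26.2364 = 638.8172

638.817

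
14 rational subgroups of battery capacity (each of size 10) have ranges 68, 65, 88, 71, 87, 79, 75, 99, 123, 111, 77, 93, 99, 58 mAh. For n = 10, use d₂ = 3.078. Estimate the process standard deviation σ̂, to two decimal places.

27.68

R̄ = (68 + 65 + 88 + 71 + 87 + 79 + 75 + 99 + 123 + 111 + 77 + 93 + 99 + 58) / 14 = 85.2143
σ̂ = R̄ / d₂ = 85.2143 / 3.078 = 27.6850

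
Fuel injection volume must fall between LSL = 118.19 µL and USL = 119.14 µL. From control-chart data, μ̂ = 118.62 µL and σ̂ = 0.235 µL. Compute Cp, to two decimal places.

Cp = (USL − LSL) / (6σ̂) = (119.14 − 118.19) / (6 × 0.235) = 0.9500 / 1.4100 = 0.6738

0.67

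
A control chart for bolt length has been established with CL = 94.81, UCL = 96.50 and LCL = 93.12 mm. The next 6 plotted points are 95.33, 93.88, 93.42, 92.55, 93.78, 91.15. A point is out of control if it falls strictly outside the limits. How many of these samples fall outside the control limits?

2

Compare each point to [93.12, 96.50]: sample 4 = 92.55 < LCL; sample 6 = 91.15 < LCL.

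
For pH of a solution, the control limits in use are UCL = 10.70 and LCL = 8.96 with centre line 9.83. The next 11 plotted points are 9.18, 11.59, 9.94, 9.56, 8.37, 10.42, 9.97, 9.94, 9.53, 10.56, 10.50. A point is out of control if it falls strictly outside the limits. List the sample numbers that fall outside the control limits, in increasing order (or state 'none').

Compare each point to [8.96, 10.70]: sample 2 = 11.59 > UCL; sample 5 = 8.37 < LCL.

2, 5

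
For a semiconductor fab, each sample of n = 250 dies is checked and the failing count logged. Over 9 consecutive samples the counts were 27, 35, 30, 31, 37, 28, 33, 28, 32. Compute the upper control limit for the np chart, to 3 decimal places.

p̄ = Σdᵢ / (k·n) = 281 / (9 × 250) = 0.12489
UCL = np̄ + 3·√(np̄(1−p̄)) = 31.2222 + 3 × √(31.2222×0.87511) = 31.2222 + 3 × 5.2271 = 46.9036

46.904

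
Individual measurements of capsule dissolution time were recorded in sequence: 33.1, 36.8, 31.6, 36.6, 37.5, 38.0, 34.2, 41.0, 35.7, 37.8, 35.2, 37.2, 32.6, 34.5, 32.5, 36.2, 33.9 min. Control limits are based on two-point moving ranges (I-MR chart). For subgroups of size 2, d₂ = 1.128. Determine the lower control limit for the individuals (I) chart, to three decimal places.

X̄ = (33.1 + 36.8 + 31.6 + 36.6 + 37.5 + 38.0 + 34.2 + 41.0 + 35.7 + 37.8 + 35.2 + 37.2 + 32.6 + 34.5 + 32.5 + 36.2 + 33.9) / 17 = 35.5529
Moving ranges: 3.7, 5.2, 5.0, 0.9, 0.5, 3.8, 6.8, 5.3, 2.1, 2.6, 2.0, 4.6, 1.9, 2.0, 3.7, 2.3; M̄R̄ = 52.4000 / 16 = 3.2750
LCL = X̄ − 3·M̄R̄/d₂ = 35.5529 − 3 × 3.2750 / 1.128 = 26.8428

26.843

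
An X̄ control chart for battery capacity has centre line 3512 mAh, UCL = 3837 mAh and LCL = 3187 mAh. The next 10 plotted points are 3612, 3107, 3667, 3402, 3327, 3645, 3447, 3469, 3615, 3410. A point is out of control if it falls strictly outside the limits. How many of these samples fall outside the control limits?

1

Compare each point to [3187, 3837]: sample 2 = 3107 < LCL.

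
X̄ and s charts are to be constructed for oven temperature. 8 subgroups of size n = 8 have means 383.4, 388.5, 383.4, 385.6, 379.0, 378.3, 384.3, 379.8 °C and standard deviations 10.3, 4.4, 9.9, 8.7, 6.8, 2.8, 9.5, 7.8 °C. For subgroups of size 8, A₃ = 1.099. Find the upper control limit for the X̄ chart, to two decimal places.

391.06

X̄̄ = (383.4 + 388.5 + 383.4 + 385.6 + 379.0 + 378.3 + 384.3 + 379.8) / 8 = 382.7875
s̄ = (10.3 + 4.4 + 9.9 + 8.7 + 6.8 + 2.8 + 9.5 + 7.8) / 8 = 7.5250
UCL = X̄̄ + A₃·s̄ = 382.7875 + 1.099 × 7.5250 = 391.0575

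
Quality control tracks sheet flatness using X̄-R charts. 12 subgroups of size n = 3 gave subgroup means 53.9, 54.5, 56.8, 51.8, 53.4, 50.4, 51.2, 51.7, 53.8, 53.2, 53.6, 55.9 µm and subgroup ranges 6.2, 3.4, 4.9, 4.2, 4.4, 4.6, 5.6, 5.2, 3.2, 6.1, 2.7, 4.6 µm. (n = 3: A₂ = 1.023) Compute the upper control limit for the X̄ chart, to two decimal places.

X̄̄ = (53.9 + 54.5 + 56.8 + 51.8 + 53.4 + 50.4 + 51.2 + 51.7 + 53.8 + 53.2 + 53.6 + 55.9) / 12 = 640.2000 / 12 = 53.3500
R̄ = (6.2 + 3.4 + 4.9 + 4.2 + 4.4 + 4.6 + 5.6 + 5.2 + 3.2 + 6.1 + 2.7 + 4.6) / 12 = 55.1000 / 12 = 4.5917
UCL = X̄̄ + A₂·R̄ = 53.3500 + 1.023 × 4.5917 = 58.0473

58.05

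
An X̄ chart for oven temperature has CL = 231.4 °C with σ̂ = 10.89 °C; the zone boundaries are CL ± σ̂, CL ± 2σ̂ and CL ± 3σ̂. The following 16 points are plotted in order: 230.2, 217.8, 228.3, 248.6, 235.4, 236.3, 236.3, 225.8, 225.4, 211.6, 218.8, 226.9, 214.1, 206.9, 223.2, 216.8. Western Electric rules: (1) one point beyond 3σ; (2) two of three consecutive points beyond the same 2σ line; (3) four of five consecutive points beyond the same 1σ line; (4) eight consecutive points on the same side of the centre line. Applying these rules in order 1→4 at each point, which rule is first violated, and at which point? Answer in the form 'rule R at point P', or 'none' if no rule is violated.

rule 3 at point 14

Zone of each point (C = within 1σ̂, B = 1σ̂–2σ̂, A = 2σ̂–3σ̂, * = beyond 3σ̂; sign = side of CL): 1:-C, 2:-B, 3:-C, 4:+B, 5:+C, 6:+C, 7:+C, 8:-C, 9:-C, 10:-B, 11:-B, 12:-C, 13:-B, 14:-A, 15:-C, 16:-B
Rule 3 (four of five consecutive points beyond the same 1σ limit) is satisfied at point 14.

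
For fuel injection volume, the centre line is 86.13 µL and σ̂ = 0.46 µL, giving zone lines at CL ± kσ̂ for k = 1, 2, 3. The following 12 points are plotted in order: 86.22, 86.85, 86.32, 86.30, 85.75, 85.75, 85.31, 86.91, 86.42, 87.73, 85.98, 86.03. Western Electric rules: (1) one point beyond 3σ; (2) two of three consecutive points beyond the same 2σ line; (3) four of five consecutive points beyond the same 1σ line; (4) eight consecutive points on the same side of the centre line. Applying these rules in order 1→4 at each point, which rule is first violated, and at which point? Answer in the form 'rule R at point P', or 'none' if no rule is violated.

Zone of each point (C = within 1σ̂, B = 1σ̂–2σ̂, A = 2σ̂–3σ̂, * = beyond 3σ̂; sign = side of CL): 1:+C, 2:+B, 3:+C, 4:+C, 5:-C, 6:-C, 7:-B, 8:+B, 9:+C, 10:+*, 11:-C, 12:-C
Rule 1 (one point beyond the 3σ limits) is satisfied at point 10.

rule 1 at point 10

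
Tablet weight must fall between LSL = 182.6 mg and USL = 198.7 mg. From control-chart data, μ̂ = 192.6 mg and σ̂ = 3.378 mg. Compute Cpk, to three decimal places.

0.602

Cpu = (USL − μ̂) / (3σ̂) = (198.7 − 192.6) / (3 × 3.378) = 0.6019; Cpl = (μ̂ − LSL) / (3σ̂) = (192.6 − 182.6) / (3 × 3.378) = 0.9868; Cpk = min(Cpu, Cpl) = 0.6019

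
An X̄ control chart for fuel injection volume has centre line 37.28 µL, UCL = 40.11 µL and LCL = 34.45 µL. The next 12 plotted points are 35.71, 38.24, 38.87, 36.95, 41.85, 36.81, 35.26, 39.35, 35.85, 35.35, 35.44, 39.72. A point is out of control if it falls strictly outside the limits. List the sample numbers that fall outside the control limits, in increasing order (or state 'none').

5

Compare each point to [34.45, 40.11]: sample 5 = 41.85 > UCL.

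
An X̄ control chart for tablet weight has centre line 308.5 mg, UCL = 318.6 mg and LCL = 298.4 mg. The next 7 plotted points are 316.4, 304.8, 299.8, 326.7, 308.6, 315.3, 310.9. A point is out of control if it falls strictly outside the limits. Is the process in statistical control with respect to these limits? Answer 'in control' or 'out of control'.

out of control

Compare each point to [298.4, 318.6]: sample 4 = 326.7 > UCL.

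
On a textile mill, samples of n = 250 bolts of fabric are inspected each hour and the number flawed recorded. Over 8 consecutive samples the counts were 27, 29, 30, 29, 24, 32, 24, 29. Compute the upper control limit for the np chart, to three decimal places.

p̄ = Σdᵢ / (k·n) = 224 / (8 × 250) = 0.11200
UCL = np̄ + 3·√(np̄(1−p̄)) = 28.0000 + 3 × √(28.0000×0.88800) = 28.0000 + 3 × 4.9864 = 42.9591

42.959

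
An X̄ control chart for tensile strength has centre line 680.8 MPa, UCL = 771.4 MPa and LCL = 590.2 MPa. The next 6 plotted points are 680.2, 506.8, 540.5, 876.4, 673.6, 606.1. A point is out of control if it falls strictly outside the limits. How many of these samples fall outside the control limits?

3

Compare each point to [590.2, 771.4]: sample 2 = 506.8 < LCL; sample 3 = 540.5 < LCL; sample 4 = 876.4 > UCL.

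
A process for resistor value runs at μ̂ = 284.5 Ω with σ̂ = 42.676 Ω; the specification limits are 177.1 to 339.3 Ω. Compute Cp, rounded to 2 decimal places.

Cp = (USL − LSL) / (6σ̂) = (339.3 − 177.1) / (6 × 42.676) = 162.2000 / 256.0560 = 0.6335

0.63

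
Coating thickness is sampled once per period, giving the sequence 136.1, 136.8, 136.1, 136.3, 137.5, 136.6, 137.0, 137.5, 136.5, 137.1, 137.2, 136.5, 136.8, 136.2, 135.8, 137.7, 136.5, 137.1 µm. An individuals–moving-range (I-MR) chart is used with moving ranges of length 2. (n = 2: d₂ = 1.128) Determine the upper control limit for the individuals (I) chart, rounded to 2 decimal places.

X̄ = (136.1 + 136.8 + 136.1 + 136.3 + 137.5 + 136.6 + 137.0 + 137.5 + 136.5 + 137.1 + 137.2 + 136.5 + 136.8 + 136.2 + 135.8 + 137.7 + 136.5 + 137.1) / 18 = 136.7389
Moving ranges: 0.7, 0.7, 0.2, 1.2, 0.9, 0.4, 0.5, 1.0, 0.6, 0.1, 0.7, 0.3, 0.6, 0.4, 1.9, 1.2, 0.6; M̄R̄ = 12.0000 / 17 = 0.7059
UCL = X̄ + 3·M̄R̄/d₂ = 136.7389 + 3 × 0.7059 / 1.128 = 138.6162

138.62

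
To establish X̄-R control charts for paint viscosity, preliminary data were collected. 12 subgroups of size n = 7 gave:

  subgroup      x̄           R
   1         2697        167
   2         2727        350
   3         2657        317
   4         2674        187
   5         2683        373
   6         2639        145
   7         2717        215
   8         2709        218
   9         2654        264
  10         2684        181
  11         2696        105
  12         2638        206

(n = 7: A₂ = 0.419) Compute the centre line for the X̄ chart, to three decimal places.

2681.250

X̄̄ = (2697 + 2727 + 2657 + 2674 + 2683 + 2639 + 2717 + 2709 + 2654 + 2684 + 2696 + 2638) / 12 = 32175.0000 / 12 = 2681.2500
CL = X̄̄ = 2681.2500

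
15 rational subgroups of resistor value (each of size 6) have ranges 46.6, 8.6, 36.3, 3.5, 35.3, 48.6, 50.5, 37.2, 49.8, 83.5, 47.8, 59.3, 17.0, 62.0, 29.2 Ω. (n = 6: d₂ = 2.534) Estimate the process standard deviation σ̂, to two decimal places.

16.19

R̄ = (46.6 + 8.6 + 36.3 + 3.5 + 35.3 + 48.6 + 50.5 + 37.2 + 49.8 + 83.5 + 47.8 + 59.3 + 17.0 + 62.0 + 29.2) / 15 = 41.0133
σ̂ = R̄ / d₂ = 41.0133 / 2.534 = 16.1852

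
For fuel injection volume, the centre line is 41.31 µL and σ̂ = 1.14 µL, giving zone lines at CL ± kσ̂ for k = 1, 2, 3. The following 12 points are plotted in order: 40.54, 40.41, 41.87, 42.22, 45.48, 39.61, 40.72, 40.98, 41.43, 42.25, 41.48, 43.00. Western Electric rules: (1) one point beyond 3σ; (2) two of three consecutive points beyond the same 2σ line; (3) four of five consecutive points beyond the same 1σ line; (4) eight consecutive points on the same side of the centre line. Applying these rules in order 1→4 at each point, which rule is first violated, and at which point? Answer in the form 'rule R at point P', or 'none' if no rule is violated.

Zone of each point (C = within 1σ̂, B = 1σ̂–2σ̂, A = 2σ̂–3σ̂, * = beyond 3σ̂; sign = side of CL): 1:-C, 2:-C, 3:+C, 4:+C, 5:+*, 6:-B, 7:-C, 8:-C, 9:+C, 10:+C, 11:+C, 12:+B
Rule 1 (one point beyond the 3σ limits) is satisfied at point 5.

rule 1 at point 5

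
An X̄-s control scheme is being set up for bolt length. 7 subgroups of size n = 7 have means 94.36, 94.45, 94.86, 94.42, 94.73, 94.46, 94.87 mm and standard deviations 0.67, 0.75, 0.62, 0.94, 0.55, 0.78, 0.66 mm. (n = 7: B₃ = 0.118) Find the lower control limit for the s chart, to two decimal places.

0.08

s̄ = (0.67 + 0.75 + 0.62 + 0.94 + 0.55 + 0.78 + 0.66) / 7 = 0.7100
LCL_s = B₃·s̄ = 0.118 × 0.7100 = 0.0838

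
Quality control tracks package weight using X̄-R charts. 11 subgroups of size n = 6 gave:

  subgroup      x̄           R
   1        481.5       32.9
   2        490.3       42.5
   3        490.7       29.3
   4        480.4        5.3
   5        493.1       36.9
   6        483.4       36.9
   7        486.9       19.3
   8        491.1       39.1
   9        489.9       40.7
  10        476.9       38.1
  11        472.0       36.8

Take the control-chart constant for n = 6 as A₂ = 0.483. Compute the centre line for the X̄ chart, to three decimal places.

X̄̄ = (481.5 + 490.3 + 490.7 + 480.4 + 493.1 + 483.4 + 486.9 + 491.1 + 489.9 + 476.9 + 472.0) / 11 = 5336.2000 / 11 = 485.1091
CL = X̄̄ = 485.1091

485.109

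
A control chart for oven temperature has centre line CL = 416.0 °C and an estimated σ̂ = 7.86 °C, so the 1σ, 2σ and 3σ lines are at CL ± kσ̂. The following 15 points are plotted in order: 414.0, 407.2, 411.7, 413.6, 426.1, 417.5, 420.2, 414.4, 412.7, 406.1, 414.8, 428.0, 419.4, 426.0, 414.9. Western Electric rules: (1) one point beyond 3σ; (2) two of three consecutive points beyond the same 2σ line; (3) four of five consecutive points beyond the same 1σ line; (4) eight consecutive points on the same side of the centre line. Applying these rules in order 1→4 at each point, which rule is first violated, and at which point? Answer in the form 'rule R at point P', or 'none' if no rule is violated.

none

Zone of each point (C = within 1σ̂, B = 1σ̂–2σ̂, A = 2σ̂–3σ̂, * = beyond 3σ̂; sign = side of CL): 1:-C, 2:-B, 3:-C, 4:-C, 5:+B, 6:+C, 7:+C, 8:-C, 9:-C, 10:-B, 11:-C, 12:+B, 13:+C, 14:+B, 15:-C
No rule fires across all 15 points.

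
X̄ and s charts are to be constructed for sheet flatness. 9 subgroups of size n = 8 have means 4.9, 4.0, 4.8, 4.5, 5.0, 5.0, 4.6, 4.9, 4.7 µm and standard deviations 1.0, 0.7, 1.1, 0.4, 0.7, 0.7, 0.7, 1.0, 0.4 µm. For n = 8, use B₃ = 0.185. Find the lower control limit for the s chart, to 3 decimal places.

s̄ = (1.0 + 0.7 + 1.1 + 0.4 + 0.7 + 0.7 + 0.7 + 1.0 + 0.4) / 9 = 0.7444
LCL_s = B₃·s̄ = 0.185 × 0.7444 = 0.1377

0.138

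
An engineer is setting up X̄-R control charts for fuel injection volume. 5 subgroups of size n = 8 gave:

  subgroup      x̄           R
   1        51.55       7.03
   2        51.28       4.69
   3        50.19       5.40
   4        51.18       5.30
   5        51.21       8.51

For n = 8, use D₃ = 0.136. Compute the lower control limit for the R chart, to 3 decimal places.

0.841

R̄ = (7.03 + 4.69 + 5.40 + 5.30 + 8.51) / 5 = 30.9300 / 5 = 6.1860
LCL_R = D₃·R̄ = 0.136 × 6.1860 = 0.8413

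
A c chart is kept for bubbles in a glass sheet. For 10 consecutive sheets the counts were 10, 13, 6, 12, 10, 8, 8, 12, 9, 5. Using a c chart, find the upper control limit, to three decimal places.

18.449

c̄ = (10 + 13 + 6 + 12 + 10 + 8 + 8 + 12 + 9 + 5) / 10 = 93 / 10 = 9.3000
UCL = c̄ + 3√c̄ = 9.3000 + 3 × √9.3000 = 9.3000 + 3 × 3.0496 = 18.4488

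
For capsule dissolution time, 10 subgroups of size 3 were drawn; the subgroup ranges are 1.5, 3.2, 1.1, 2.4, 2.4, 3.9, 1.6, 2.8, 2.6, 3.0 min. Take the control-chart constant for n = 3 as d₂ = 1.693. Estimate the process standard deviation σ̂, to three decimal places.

R̄ = (1.5 + 3.2 + 1.1 + 2.4 + 2.4 + 3.9 + 1.6 + 2.8 + 2.6 + 3.0) / 10 = 2.4500
σ̂ = R̄ / d₂ = 2.4500 / 1.693 = 1.4471

1.447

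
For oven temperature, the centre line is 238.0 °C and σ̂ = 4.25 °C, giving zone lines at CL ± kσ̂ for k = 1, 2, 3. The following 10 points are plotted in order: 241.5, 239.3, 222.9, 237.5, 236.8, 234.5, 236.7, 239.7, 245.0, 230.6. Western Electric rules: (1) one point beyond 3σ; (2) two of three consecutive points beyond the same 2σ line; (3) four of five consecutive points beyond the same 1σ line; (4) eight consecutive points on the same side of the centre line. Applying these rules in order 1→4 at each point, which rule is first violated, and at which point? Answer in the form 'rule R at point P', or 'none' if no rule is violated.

rule 1 at point 3

Zone of each point (C = within 1σ̂, B = 1σ̂–2σ̂, A = 2σ̂–3σ̂, * = beyond 3σ̂; sign = side of CL): 1:+C, 2:+C, 3:-*, 4:-C, 5:-C, 6:-C, 7:-C, 8:+C, 9:+B, 10:-B
Rule 1 (one point beyond the 3σ limits) is satisfied at point 3.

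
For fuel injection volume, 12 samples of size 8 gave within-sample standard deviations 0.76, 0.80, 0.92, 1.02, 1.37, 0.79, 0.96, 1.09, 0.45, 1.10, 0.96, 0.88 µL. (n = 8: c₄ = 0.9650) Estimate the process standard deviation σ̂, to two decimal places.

0.96

s̄ = (0.76 + 0.80 + 0.92 + 1.02 + 1.37 + 0.79 + 0.96 + 1.09 + 0.45 + 1.10 + 0.96 + 0.88) / 12 = 0.9250
σ̂ = s̄ / c₄ = 0.9250 / 0.9650 = 0.9585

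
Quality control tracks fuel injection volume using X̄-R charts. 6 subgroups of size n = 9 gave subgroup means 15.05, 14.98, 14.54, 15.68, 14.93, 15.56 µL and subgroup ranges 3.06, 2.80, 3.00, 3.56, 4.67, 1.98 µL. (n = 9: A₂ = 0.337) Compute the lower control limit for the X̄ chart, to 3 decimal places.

X̄̄ = (15.05 + 14.98 + 14.54 + 15.68 + 14.93 + 15.56) / 6 = 90.7400 / 6 = 15.1233
R̄ = (3.06 + 2.80 + 3.00 + 3.56 + 4.67 + 1.98) / 6 = 19.0700 / 6 = 3.1783
LCL = X̄̄ − A₂·R̄ = 15.1233 − 0.337 × 3.1783 = 14.0522

14.052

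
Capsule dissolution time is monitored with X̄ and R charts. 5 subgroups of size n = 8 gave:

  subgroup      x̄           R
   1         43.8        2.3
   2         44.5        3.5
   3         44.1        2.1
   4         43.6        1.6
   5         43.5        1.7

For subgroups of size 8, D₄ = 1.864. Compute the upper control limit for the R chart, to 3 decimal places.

4.175

R̄ = (2.3 + 3.5 + 2.1 + 1.6 + 1.7) / 5 = 11.2000 / 5 = 2.2400
UCL_R = D₄·R̄ = 1.864 × 2.2400 = 4.1754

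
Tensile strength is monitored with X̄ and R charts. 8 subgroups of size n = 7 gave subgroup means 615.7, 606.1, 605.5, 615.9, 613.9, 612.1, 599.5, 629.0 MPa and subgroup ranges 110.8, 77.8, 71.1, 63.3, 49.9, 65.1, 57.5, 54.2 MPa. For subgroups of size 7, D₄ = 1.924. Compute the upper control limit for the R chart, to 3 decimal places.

R̄ = (110.8 + 77.8 + 71.1 + 63.3 + 49.9 + 65.1 + 57.5 + 54.2) / 8 = 549.7000 / 8 = 68.7125
UCL_R = D₄·R̄ = 1.924 × 68.7125 = 132.2028

132.203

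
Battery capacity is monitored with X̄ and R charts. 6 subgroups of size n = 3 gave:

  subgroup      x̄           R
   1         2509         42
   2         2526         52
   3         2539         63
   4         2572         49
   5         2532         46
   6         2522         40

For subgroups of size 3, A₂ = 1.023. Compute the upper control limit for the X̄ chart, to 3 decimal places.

2583.119

X̄̄ = (2509 + 2526 + 2539 + 2572 + 2532 + 2522) / 6 = 15200.0000 / 6 = 2533.3333
R̄ = (42 + 52 + 63 + 49 + 46 + 40) / 6 = 292.0000 / 6 = 48.6667
UCL = X̄̄ + A₂·R̄ = 2533.3333 + 1.023 × 48.6667 = 2583.1193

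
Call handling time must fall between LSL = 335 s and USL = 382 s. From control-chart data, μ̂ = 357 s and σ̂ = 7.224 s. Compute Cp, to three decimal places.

1.084

Cp = (USL − LSL) / (6σ̂) = (382 − 335) / (6 × 7.224) = 47.0000 / 43.3440 = 1.0843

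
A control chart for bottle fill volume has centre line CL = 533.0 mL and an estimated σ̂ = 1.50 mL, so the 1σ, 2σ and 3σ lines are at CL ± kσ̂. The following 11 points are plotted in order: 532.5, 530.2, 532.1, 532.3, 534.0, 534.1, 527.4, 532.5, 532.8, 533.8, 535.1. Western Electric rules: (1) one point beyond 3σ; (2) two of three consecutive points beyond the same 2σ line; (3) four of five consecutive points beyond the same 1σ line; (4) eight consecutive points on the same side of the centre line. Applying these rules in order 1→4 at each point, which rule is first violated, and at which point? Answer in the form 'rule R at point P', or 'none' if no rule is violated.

rule 1 at point 7

Zone of each point (C = within 1σ̂, B = 1σ̂–2σ̂, A = 2σ̂–3σ̂, * = beyond 3σ̂; sign = side of CL): 1:-C, 2:-B, 3:-C, 4:-C, 5:+C, 6:+C, 7:-*, 8:-C, 9:-C, 10:+C, 11:+B
Rule 1 (one point beyond the 3σ limits) is satisfied at point 7.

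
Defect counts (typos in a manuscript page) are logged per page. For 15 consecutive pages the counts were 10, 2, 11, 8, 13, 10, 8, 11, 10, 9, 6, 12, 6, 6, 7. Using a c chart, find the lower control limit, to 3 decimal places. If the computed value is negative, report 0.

0.000

c̄ = (10 + 2 + 11 + 8 + 13 + 10 + 8 + 11 + 10 + 9 + 6 + 12 + 6 + 6 + 7) / 15 = 129 / 15 = 8.6000
LCL = c̄ − 3√c̄ = 8.6000 − 3 × 2.9326 = -0.1977 → 0 (cannot be negative)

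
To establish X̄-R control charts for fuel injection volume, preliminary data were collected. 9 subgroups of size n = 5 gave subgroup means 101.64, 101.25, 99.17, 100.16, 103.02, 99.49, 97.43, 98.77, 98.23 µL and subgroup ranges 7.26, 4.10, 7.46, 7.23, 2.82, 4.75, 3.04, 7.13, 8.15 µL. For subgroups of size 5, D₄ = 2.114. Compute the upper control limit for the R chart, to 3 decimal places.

R̄ = (7.26 + 4.10 + 7.46 + 7.23 + 2.82 + 4.75 + 3.04 + 7.13 + 8.15) / 9 = 51.9400 / 9 = 5.7711
UCL_R = D₄·R̄ = 2.114 × 5.7711 = 12.2001

12.200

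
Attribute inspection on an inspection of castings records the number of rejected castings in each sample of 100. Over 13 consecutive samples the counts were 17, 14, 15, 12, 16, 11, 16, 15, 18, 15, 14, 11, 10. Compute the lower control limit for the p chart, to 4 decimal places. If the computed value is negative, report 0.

p̄ = Σdᵢ / (k·n) = 184 / (13 × 100) = 0.14154
LCL = p̄ − 3·√(p̄(1−p̄)/n) = 0.14154 − 3 × 0.03486 = 0.03697

0.0370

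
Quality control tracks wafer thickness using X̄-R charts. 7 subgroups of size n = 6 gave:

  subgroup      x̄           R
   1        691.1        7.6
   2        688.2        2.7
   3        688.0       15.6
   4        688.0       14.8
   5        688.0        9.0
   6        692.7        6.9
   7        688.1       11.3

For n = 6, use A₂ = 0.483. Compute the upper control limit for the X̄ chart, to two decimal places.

693.84

X̄̄ = (691.1 + 688.2 + 688.0 + 688.0 + 688.0 + 692.7 + 688.1) / 7 = 4824.1000 / 7 = 689.1571
R̄ = (7.6 + 2.7 + 15.6 + 14.8 + 9.0 + 6.9 + 11.3) / 7 = 67.9000 / 7 = 9.7000
UCL = X̄̄ + A₂·R̄ = 689.1571 + 0.483 × 9.7000 = 693.8422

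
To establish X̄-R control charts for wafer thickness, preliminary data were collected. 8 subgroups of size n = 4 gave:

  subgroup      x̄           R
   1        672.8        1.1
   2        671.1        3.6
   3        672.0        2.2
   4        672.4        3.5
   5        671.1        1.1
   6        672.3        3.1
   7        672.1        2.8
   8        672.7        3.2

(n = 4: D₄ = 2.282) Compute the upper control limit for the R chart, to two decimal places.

5.88

R̄ = (1.1 + 3.6 + 2.2 + 3.5 + 1.1 + 3.1 + 2.8 + 3.2) / 8 = 20.6000 / 8 = 2.5750
UCL_R = D₄·R̄ = 2.282 × 2.5750 = 5.8762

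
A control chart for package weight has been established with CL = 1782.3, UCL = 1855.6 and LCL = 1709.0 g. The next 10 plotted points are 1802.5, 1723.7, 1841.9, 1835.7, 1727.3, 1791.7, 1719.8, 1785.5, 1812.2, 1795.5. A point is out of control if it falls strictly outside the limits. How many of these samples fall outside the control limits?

0

All 10 points lie within [1709.0, 1855.6].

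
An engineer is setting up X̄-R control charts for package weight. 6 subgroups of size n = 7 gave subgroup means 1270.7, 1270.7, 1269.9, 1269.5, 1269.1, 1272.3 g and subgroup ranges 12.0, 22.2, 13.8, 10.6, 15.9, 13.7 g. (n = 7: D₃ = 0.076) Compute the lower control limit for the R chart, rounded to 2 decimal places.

R̄ = (12.0 + 22.2 + 13.8 + 10.6 + 15.9 + 13.7) / 6 = 88.2000 / 6 = 14.7000
LCL_R = D₃·R̄ = 0.076 × 14.7000 = 1.1172

1.12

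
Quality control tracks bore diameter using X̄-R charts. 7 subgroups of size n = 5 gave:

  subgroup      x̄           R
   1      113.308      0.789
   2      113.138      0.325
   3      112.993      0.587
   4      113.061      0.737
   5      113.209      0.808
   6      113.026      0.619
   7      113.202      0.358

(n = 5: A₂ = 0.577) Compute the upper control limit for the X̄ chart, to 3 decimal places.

113.482

X̄̄ = (113.308 + 113.138 + 112.993 + 113.061 + 113.209 + 113.026 + 113.202) / 7 = 791.9370 / 7 = 113.1339
R̄ = (0.789 + 0.325 + 0.587 + 0.737 + 0.808 + 0.619 + 0.358) / 7 = 4.2230 / 7 = 0.6033
UCL = X̄̄ + A₂·R̄ = 113.1339 + 0.577 × 0.6033 = 113.4820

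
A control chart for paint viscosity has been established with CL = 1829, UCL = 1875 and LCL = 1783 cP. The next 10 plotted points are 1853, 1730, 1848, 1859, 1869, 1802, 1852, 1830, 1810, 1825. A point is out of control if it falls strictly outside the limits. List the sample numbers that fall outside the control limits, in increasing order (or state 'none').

2

Compare each point to [1783, 1875]: sample 2 = 1730 < LCL.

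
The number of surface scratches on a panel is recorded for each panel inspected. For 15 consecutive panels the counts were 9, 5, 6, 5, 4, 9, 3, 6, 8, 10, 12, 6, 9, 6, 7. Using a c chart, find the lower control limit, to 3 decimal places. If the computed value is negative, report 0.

0.000

c̄ = (9 + 5 + 6 + 5 + 4 + 9 + 3 + 6 + 8 + 10 + 12 + 6 + 9 + 6 + 7) / 15 = 105 / 15 = 7.0000
LCL = c̄ − 3√c̄ = 7.0000 − 3 × 2.6458 = -0.9373 → 0 (cannot be negative)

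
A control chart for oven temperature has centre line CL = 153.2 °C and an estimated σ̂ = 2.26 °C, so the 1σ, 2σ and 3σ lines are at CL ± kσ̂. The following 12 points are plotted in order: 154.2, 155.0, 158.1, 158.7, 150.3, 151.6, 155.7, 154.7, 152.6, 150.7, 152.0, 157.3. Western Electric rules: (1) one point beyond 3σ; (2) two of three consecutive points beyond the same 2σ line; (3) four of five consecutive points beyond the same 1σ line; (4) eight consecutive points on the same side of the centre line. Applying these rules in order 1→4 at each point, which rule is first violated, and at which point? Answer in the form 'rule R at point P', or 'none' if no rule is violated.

Zone of each point (C = within 1σ̂, B = 1σ̂–2σ̂, A = 2σ̂–3σ̂, * = beyond 3σ̂; sign = side of CL): 1:+C, 2:+C, 3:+A, 4:+A, 5:-B, 6:-C, 7:+B, 8:+C, 9:-C, 10:-B, 11:-C, 12:+B
Rule 2 (two of three consecutive points beyond the same 2σ limit) is satisfied at point 4.

rule 2 at point 4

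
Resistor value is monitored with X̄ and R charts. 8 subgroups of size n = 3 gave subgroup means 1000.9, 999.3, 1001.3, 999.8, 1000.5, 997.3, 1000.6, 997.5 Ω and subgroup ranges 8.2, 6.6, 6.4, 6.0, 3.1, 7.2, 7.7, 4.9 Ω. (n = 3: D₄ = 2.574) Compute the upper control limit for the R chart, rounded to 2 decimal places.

16.12

R̄ = (8.2 + 6.6 + 6.4 + 6.0 + 3.1 + 7.2 + 7.7 + 4.9) / 8 = 50.1000 / 8 = 6.2625
UCL_R = D₄·R̄ = 2.574 × 6.2625 = 16.1197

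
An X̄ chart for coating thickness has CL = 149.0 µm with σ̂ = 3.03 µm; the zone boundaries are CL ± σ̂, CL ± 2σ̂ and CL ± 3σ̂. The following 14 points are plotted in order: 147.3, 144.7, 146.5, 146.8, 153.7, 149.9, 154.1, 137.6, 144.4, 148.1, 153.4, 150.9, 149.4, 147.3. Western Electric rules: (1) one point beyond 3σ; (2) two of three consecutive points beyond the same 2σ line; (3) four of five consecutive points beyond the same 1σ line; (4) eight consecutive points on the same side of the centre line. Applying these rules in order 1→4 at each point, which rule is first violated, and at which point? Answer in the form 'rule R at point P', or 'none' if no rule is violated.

Zone of each point (C = within 1σ̂, B = 1σ̂–2σ̂, A = 2σ̂–3σ̂, * = beyond 3σ̂; sign = side of CL): 1:-C, 2:-B, 3:-C, 4:-C, 5:+B, 6:+C, 7:+B, 8:-*, 9:-B, 10:-C, 11:+B, 12:+C, 13:+C, 14:-C
Rule 1 (one point beyond the 3σ limits) is satisfied at point 8.

rule 1 at point 8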